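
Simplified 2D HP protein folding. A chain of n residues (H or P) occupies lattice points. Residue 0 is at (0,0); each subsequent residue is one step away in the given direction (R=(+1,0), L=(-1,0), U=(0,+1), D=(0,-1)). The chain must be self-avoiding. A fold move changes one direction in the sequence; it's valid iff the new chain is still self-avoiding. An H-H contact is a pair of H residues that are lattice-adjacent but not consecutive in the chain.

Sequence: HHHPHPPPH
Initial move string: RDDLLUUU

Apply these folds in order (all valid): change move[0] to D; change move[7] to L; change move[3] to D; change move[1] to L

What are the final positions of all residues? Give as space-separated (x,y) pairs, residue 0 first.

Answer: (0,0) (0,-1) (-1,-1) (-1,-2) (-1,-3) (-2,-3) (-2,-2) (-2,-1) (-3,-1)

Derivation:
Initial moves: RDDLLUUU
Fold: move[0]->D => DDDLLUUU (positions: [(0, 0), (0, -1), (0, -2), (0, -3), (-1, -3), (-2, -3), (-2, -2), (-2, -1), (-2, 0)])
Fold: move[7]->L => DDDLLUUL (positions: [(0, 0), (0, -1), (0, -2), (0, -3), (-1, -3), (-2, -3), (-2, -2), (-2, -1), (-3, -1)])
Fold: move[3]->D => DDDDLUUL (positions: [(0, 0), (0, -1), (0, -2), (0, -3), (0, -4), (-1, -4), (-1, -3), (-1, -2), (-2, -2)])
Fold: move[1]->L => DLDDLUUL (positions: [(0, 0), (0, -1), (-1, -1), (-1, -2), (-1, -3), (-2, -3), (-2, -2), (-2, -1), (-3, -1)])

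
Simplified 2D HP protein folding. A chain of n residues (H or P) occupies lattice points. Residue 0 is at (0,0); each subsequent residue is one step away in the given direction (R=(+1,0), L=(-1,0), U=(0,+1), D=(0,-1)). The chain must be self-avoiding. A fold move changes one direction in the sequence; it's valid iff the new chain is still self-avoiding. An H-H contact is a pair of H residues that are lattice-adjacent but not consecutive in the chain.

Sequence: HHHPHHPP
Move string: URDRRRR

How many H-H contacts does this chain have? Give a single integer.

Positions: [(0, 0), (0, 1), (1, 1), (1, 0), (2, 0), (3, 0), (4, 0), (5, 0)]
No H-H contacts found.

Answer: 0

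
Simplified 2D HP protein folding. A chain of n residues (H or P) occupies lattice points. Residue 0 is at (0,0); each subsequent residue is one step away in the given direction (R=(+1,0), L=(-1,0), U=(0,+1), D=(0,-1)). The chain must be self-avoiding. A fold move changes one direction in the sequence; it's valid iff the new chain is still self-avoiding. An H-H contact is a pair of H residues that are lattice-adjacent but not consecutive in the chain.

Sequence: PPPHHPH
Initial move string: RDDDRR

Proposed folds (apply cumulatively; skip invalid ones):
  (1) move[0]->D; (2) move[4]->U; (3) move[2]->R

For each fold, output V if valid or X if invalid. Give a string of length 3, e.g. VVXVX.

Answer: VXV

Derivation:
Initial: RDDDRR -> [(0, 0), (1, 0), (1, -1), (1, -2), (1, -3), (2, -3), (3, -3)]
Fold 1: move[0]->D => DDDDRR VALID
Fold 2: move[4]->U => DDDDUR INVALID (collision), skipped
Fold 3: move[2]->R => DDRDRR VALID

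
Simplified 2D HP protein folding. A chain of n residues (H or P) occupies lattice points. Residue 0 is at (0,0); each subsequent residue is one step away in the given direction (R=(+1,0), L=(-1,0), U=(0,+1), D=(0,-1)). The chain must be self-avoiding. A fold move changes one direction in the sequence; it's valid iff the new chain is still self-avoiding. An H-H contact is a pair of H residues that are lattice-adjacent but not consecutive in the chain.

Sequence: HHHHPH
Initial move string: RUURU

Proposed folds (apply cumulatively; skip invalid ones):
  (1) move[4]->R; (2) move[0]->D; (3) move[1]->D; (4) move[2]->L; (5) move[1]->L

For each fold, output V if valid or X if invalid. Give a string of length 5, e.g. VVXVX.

Answer: VXXXX

Derivation:
Initial: RUURU -> [(0, 0), (1, 0), (1, 1), (1, 2), (2, 2), (2, 3)]
Fold 1: move[4]->R => RUURR VALID
Fold 2: move[0]->D => DUURR INVALID (collision), skipped
Fold 3: move[1]->D => RDURR INVALID (collision), skipped
Fold 4: move[2]->L => RULRR INVALID (collision), skipped
Fold 5: move[1]->L => RLURR INVALID (collision), skipped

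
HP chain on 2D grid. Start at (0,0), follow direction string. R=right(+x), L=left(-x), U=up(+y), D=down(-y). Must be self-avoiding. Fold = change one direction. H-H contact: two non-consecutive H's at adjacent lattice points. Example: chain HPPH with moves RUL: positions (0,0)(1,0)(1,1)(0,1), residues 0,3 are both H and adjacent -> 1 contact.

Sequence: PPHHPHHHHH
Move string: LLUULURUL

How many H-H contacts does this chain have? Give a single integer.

Answer: 1

Derivation:
Positions: [(0, 0), (-1, 0), (-2, 0), (-2, 1), (-2, 2), (-3, 2), (-3, 3), (-2, 3), (-2, 4), (-3, 4)]
H-H contact: residue 6 @(-3,3) - residue 9 @(-3, 4)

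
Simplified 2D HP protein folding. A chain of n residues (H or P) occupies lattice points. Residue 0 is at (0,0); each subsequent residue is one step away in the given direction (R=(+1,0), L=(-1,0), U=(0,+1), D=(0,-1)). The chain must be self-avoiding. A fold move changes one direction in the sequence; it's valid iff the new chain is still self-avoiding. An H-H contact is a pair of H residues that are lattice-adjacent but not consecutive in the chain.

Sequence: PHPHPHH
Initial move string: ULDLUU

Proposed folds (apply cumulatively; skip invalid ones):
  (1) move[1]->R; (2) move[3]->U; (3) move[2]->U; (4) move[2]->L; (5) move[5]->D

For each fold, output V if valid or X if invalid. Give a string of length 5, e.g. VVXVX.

Initial: ULDLUU -> [(0, 0), (0, 1), (-1, 1), (-1, 0), (-2, 0), (-2, 1), (-2, 2)]
Fold 1: move[1]->R => URDLUU INVALID (collision), skipped
Fold 2: move[3]->U => ULDUUU INVALID (collision), skipped
Fold 3: move[2]->U => ULULUU VALID
Fold 4: move[2]->L => ULLLUU VALID
Fold 5: move[5]->D => ULLLUD INVALID (collision), skipped

Answer: XXVVX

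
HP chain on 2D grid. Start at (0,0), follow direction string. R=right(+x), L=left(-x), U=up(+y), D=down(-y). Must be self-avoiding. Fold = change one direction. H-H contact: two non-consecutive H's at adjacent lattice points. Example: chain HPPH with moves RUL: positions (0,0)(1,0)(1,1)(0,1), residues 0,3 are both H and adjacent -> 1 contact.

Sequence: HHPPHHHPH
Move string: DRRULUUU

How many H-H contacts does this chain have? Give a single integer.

Answer: 1

Derivation:
Positions: [(0, 0), (0, -1), (1, -1), (2, -1), (2, 0), (1, 0), (1, 1), (1, 2), (1, 3)]
H-H contact: residue 0 @(0,0) - residue 5 @(1, 0)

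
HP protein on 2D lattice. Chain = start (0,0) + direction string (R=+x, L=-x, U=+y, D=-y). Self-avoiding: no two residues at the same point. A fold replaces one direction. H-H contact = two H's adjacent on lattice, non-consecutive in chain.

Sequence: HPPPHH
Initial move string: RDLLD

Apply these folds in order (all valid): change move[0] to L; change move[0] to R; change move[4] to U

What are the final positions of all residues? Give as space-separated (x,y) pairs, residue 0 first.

Initial moves: RDLLD
Fold: move[0]->L => LDLLD (positions: [(0, 0), (-1, 0), (-1, -1), (-2, -1), (-3, -1), (-3, -2)])
Fold: move[0]->R => RDLLD (positions: [(0, 0), (1, 0), (1, -1), (0, -1), (-1, -1), (-1, -2)])
Fold: move[4]->U => RDLLU (positions: [(0, 0), (1, 0), (1, -1), (0, -1), (-1, -1), (-1, 0)])

Answer: (0,0) (1,0) (1,-1) (0,-1) (-1,-1) (-1,0)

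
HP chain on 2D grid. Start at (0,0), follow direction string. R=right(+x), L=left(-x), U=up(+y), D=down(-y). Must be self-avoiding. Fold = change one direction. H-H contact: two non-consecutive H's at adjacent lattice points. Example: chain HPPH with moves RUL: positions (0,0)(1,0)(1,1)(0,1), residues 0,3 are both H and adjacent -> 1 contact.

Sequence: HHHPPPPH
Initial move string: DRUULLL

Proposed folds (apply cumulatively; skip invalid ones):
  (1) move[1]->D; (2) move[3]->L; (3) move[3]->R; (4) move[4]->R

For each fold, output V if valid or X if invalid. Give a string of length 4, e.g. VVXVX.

Answer: XXXX

Derivation:
Initial: DRUULLL -> [(0, 0), (0, -1), (1, -1), (1, 0), (1, 1), (0, 1), (-1, 1), (-2, 1)]
Fold 1: move[1]->D => DDUULLL INVALID (collision), skipped
Fold 2: move[3]->L => DRULLLL INVALID (collision), skipped
Fold 3: move[3]->R => DRURLLL INVALID (collision), skipped
Fold 4: move[4]->R => DRUURLL INVALID (collision), skipped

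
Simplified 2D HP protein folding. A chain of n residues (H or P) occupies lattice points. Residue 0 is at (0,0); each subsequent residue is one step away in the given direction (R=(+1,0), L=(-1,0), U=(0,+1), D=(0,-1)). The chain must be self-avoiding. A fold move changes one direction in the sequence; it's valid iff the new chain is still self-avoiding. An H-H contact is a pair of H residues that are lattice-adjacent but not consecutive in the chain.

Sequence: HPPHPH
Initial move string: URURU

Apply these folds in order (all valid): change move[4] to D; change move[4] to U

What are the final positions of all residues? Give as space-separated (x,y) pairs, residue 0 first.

Initial moves: URURU
Fold: move[4]->D => URURD (positions: [(0, 0), (0, 1), (1, 1), (1, 2), (2, 2), (2, 1)])
Fold: move[4]->U => URURU (positions: [(0, 0), (0, 1), (1, 1), (1, 2), (2, 2), (2, 3)])

Answer: (0,0) (0,1) (1,1) (1,2) (2,2) (2,3)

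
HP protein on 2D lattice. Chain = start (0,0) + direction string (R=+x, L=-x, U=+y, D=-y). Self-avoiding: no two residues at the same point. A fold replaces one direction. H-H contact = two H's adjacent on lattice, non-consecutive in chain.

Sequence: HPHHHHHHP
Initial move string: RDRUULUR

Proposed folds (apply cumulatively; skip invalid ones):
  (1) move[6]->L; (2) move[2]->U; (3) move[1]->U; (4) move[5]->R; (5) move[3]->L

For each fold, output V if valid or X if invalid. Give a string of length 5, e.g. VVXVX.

Answer: XXVVX

Derivation:
Initial: RDRUULUR -> [(0, 0), (1, 0), (1, -1), (2, -1), (2, 0), (2, 1), (1, 1), (1, 2), (2, 2)]
Fold 1: move[6]->L => RDRUULLR INVALID (collision), skipped
Fold 2: move[2]->U => RDUUULUR INVALID (collision), skipped
Fold 3: move[1]->U => RURUULUR VALID
Fold 4: move[5]->R => RURUURUR VALID
Fold 5: move[3]->L => RURLURUR INVALID (collision), skipped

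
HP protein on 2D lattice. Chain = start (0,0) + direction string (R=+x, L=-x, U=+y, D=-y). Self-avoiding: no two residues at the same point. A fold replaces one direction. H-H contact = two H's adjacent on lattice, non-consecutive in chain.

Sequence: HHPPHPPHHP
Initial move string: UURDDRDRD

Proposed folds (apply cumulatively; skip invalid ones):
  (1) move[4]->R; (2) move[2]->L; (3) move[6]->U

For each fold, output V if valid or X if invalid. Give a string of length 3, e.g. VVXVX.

Initial: UURDDRDRD -> [(0, 0), (0, 1), (0, 2), (1, 2), (1, 1), (1, 0), (2, 0), (2, -1), (3, -1), (3, -2)]
Fold 1: move[4]->R => UURDRRDRD VALID
Fold 2: move[2]->L => UULDRRDRD INVALID (collision), skipped
Fold 3: move[6]->U => UURDRRURD VALID

Answer: VXV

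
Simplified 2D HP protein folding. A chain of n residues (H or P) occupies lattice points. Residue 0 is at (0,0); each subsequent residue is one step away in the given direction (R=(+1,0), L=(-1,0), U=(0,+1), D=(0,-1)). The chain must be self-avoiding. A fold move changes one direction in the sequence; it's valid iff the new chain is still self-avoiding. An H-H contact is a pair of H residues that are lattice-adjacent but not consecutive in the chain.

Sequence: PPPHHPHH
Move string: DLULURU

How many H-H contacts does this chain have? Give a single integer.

Positions: [(0, 0), (0, -1), (-1, -1), (-1, 0), (-2, 0), (-2, 1), (-1, 1), (-1, 2)]
H-H contact: residue 3 @(-1,0) - residue 6 @(-1, 1)

Answer: 1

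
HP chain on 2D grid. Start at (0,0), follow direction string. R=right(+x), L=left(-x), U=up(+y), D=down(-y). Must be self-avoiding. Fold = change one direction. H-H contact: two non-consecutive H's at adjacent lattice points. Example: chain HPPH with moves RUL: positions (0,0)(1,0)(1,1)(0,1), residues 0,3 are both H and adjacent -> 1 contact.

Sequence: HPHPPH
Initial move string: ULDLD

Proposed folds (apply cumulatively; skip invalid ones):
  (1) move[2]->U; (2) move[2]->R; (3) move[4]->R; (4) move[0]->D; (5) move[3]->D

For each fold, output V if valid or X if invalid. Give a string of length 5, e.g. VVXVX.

Initial: ULDLD -> [(0, 0), (0, 1), (-1, 1), (-1, 0), (-2, 0), (-2, -1)]
Fold 1: move[2]->U => ULULD VALID
Fold 2: move[2]->R => ULRLD INVALID (collision), skipped
Fold 3: move[4]->R => ULULR INVALID (collision), skipped
Fold 4: move[0]->D => DLULD VALID
Fold 5: move[3]->D => DLUDD INVALID (collision), skipped

Answer: VXXVX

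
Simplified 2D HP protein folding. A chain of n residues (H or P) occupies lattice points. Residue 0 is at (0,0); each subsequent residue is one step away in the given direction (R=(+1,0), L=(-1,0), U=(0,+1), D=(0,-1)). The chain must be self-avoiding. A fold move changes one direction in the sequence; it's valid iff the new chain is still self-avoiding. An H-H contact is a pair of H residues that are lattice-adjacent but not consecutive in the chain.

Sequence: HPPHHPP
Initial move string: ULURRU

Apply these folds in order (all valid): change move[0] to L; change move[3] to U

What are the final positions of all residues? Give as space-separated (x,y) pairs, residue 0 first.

Initial moves: ULURRU
Fold: move[0]->L => LLURRU (positions: [(0, 0), (-1, 0), (-2, 0), (-2, 1), (-1, 1), (0, 1), (0, 2)])
Fold: move[3]->U => LLUURU (positions: [(0, 0), (-1, 0), (-2, 0), (-2, 1), (-2, 2), (-1, 2), (-1, 3)])

Answer: (0,0) (-1,0) (-2,0) (-2,1) (-2,2) (-1,2) (-1,3)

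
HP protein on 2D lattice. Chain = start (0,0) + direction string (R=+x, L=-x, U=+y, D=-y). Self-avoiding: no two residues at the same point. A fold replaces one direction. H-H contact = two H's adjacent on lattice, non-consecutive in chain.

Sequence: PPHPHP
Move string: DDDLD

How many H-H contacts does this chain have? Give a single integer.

Positions: [(0, 0), (0, -1), (0, -2), (0, -3), (-1, -3), (-1, -4)]
No H-H contacts found.

Answer: 0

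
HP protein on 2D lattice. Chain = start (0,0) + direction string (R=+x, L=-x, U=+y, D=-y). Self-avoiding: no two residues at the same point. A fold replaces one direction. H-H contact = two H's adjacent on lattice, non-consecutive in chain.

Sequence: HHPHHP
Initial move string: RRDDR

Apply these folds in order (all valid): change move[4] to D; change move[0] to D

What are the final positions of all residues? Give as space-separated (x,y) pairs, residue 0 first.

Answer: (0,0) (0,-1) (1,-1) (1,-2) (1,-3) (1,-4)

Derivation:
Initial moves: RRDDR
Fold: move[4]->D => RRDDD (positions: [(0, 0), (1, 0), (2, 0), (2, -1), (2, -2), (2, -3)])
Fold: move[0]->D => DRDDD (positions: [(0, 0), (0, -1), (1, -1), (1, -2), (1, -3), (1, -4)])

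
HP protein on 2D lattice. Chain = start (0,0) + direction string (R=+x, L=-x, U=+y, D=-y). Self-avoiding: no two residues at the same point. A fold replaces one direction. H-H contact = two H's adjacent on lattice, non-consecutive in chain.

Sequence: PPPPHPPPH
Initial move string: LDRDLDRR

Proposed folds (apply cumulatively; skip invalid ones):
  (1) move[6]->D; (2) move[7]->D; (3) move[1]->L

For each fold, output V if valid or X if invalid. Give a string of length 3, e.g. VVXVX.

Answer: VVX

Derivation:
Initial: LDRDLDRR -> [(0, 0), (-1, 0), (-1, -1), (0, -1), (0, -2), (-1, -2), (-1, -3), (0, -3), (1, -3)]
Fold 1: move[6]->D => LDRDLDDR VALID
Fold 2: move[7]->D => LDRDLDDD VALID
Fold 3: move[1]->L => LLRDLDDD INVALID (collision), skipped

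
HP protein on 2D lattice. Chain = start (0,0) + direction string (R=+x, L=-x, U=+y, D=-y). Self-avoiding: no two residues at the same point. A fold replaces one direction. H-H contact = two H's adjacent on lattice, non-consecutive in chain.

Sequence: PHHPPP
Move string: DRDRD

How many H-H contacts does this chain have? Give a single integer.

Answer: 0

Derivation:
Positions: [(0, 0), (0, -1), (1, -1), (1, -2), (2, -2), (2, -3)]
No H-H contacts found.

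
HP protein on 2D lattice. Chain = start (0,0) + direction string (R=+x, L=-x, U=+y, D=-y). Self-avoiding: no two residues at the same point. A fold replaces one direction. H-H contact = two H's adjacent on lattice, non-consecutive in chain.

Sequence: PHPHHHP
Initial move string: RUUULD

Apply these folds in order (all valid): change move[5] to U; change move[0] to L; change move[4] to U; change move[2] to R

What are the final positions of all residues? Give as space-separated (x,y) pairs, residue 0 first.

Initial moves: RUUULD
Fold: move[5]->U => RUUULU (positions: [(0, 0), (1, 0), (1, 1), (1, 2), (1, 3), (0, 3), (0, 4)])
Fold: move[0]->L => LUUULU (positions: [(0, 0), (-1, 0), (-1, 1), (-1, 2), (-1, 3), (-2, 3), (-2, 4)])
Fold: move[4]->U => LUUUUU (positions: [(0, 0), (-1, 0), (-1, 1), (-1, 2), (-1, 3), (-1, 4), (-1, 5)])
Fold: move[2]->R => LURUUU (positions: [(0, 0), (-1, 0), (-1, 1), (0, 1), (0, 2), (0, 3), (0, 4)])

Answer: (0,0) (-1,0) (-1,1) (0,1) (0,2) (0,3) (0,4)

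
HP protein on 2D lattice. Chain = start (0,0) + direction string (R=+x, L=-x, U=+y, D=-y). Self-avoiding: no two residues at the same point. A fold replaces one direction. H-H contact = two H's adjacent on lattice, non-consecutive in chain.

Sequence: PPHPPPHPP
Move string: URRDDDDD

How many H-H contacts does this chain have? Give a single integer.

Positions: [(0, 0), (0, 1), (1, 1), (2, 1), (2, 0), (2, -1), (2, -2), (2, -3), (2, -4)]
No H-H contacts found.

Answer: 0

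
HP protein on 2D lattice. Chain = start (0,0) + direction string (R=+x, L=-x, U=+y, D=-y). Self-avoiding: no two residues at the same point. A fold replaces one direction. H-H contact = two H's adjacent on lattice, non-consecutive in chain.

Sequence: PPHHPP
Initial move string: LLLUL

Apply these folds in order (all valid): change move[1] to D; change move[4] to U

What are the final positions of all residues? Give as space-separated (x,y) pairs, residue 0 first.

Initial moves: LLLUL
Fold: move[1]->D => LDLUL (positions: [(0, 0), (-1, 0), (-1, -1), (-2, -1), (-2, 0), (-3, 0)])
Fold: move[4]->U => LDLUU (positions: [(0, 0), (-1, 0), (-1, -1), (-2, -1), (-2, 0), (-2, 1)])

Answer: (0,0) (-1,0) (-1,-1) (-2,-1) (-2,0) (-2,1)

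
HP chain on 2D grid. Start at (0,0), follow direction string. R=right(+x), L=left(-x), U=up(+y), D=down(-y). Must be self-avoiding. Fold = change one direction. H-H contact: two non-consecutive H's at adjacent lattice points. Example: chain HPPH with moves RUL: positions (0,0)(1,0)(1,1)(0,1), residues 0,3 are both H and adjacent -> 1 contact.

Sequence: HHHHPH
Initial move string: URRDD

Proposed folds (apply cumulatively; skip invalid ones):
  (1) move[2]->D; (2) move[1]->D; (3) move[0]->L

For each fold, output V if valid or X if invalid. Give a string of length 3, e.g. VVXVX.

Initial: URRDD -> [(0, 0), (0, 1), (1, 1), (2, 1), (2, 0), (2, -1)]
Fold 1: move[2]->D => URDDD VALID
Fold 2: move[1]->D => UDDDD INVALID (collision), skipped
Fold 3: move[0]->L => LRDDD INVALID (collision), skipped

Answer: VXX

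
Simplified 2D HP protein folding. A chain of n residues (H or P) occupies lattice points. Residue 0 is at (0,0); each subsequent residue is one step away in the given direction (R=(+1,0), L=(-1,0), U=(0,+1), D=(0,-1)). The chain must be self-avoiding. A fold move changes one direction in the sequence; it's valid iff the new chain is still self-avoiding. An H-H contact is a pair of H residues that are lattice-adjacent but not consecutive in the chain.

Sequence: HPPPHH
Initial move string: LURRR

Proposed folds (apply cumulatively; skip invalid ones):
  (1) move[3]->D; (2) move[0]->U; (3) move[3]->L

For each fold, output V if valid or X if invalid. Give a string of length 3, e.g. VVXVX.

Initial: LURRR -> [(0, 0), (-1, 0), (-1, 1), (0, 1), (1, 1), (2, 1)]
Fold 1: move[3]->D => LURDR INVALID (collision), skipped
Fold 2: move[0]->U => UURRR VALID
Fold 3: move[3]->L => UURLR INVALID (collision), skipped

Answer: XVX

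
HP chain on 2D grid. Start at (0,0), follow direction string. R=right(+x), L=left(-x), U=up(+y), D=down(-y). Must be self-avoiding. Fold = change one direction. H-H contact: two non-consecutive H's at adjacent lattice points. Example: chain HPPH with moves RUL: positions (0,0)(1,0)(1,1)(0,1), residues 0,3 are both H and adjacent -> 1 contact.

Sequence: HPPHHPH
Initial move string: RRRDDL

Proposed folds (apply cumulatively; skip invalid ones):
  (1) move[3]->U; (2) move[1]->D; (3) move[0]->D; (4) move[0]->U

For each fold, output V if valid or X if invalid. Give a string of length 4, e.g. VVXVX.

Initial: RRRDDL -> [(0, 0), (1, 0), (2, 0), (3, 0), (3, -1), (3, -2), (2, -2)]
Fold 1: move[3]->U => RRRUDL INVALID (collision), skipped
Fold 2: move[1]->D => RDRDDL VALID
Fold 3: move[0]->D => DDRDDL VALID
Fold 4: move[0]->U => UDRDDL INVALID (collision), skipped

Answer: XVVX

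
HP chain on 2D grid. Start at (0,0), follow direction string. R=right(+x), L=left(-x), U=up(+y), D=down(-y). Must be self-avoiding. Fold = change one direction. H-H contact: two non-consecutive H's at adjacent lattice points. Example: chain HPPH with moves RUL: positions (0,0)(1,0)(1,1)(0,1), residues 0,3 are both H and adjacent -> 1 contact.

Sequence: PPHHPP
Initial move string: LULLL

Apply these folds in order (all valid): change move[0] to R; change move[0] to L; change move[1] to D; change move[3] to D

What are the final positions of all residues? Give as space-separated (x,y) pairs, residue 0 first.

Initial moves: LULLL
Fold: move[0]->R => RULLL (positions: [(0, 0), (1, 0), (1, 1), (0, 1), (-1, 1), (-2, 1)])
Fold: move[0]->L => LULLL (positions: [(0, 0), (-1, 0), (-1, 1), (-2, 1), (-3, 1), (-4, 1)])
Fold: move[1]->D => LDLLL (positions: [(0, 0), (-1, 0), (-1, -1), (-2, -1), (-3, -1), (-4, -1)])
Fold: move[3]->D => LDLDL (positions: [(0, 0), (-1, 0), (-1, -1), (-2, -1), (-2, -2), (-3, -2)])

Answer: (0,0) (-1,0) (-1,-1) (-2,-1) (-2,-2) (-3,-2)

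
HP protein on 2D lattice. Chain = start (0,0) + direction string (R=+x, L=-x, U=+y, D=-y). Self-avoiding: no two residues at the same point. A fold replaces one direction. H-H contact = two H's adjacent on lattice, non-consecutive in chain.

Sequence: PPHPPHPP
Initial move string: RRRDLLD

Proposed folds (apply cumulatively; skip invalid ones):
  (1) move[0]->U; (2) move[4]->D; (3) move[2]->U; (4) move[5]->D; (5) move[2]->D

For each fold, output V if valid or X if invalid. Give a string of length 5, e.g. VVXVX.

Initial: RRRDLLD -> [(0, 0), (1, 0), (2, 0), (3, 0), (3, -1), (2, -1), (1, -1), (1, -2)]
Fold 1: move[0]->U => URRDLLD INVALID (collision), skipped
Fold 2: move[4]->D => RRRDDLD VALID
Fold 3: move[2]->U => RRUDDLD INVALID (collision), skipped
Fold 4: move[5]->D => RRRDDDD VALID
Fold 5: move[2]->D => RRDDDDD VALID

Answer: XVXVV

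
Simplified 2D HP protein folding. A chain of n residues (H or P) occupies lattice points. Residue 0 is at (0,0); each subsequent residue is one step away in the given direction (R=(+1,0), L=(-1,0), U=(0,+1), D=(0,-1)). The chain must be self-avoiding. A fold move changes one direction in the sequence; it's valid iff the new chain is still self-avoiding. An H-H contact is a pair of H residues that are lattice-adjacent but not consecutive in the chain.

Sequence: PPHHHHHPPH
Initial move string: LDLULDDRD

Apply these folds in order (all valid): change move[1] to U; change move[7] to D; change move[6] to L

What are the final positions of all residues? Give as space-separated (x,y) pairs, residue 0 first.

Initial moves: LDLULDDRD
Fold: move[1]->U => LULULDDRD (positions: [(0, 0), (-1, 0), (-1, 1), (-2, 1), (-2, 2), (-3, 2), (-3, 1), (-3, 0), (-2, 0), (-2, -1)])
Fold: move[7]->D => LULULDDDD (positions: [(0, 0), (-1, 0), (-1, 1), (-2, 1), (-2, 2), (-3, 2), (-3, 1), (-3, 0), (-3, -1), (-3, -2)])
Fold: move[6]->L => LULULDLDD (positions: [(0, 0), (-1, 0), (-1, 1), (-2, 1), (-2, 2), (-3, 2), (-3, 1), (-4, 1), (-4, 0), (-4, -1)])

Answer: (0,0) (-1,0) (-1,1) (-2,1) (-2,2) (-3,2) (-3,1) (-4,1) (-4,0) (-4,-1)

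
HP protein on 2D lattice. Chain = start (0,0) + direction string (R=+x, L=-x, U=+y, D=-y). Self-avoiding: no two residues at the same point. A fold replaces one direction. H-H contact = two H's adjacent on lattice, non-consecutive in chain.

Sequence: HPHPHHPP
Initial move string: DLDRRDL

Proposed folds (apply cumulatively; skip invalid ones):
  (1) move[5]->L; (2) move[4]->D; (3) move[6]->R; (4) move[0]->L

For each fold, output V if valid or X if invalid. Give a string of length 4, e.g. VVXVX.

Answer: XVVV

Derivation:
Initial: DLDRRDL -> [(0, 0), (0, -1), (-1, -1), (-1, -2), (0, -2), (1, -2), (1, -3), (0, -3)]
Fold 1: move[5]->L => DLDRRLL INVALID (collision), skipped
Fold 2: move[4]->D => DLDRDDL VALID
Fold 3: move[6]->R => DLDRDDR VALID
Fold 4: move[0]->L => LLDRDDR VALID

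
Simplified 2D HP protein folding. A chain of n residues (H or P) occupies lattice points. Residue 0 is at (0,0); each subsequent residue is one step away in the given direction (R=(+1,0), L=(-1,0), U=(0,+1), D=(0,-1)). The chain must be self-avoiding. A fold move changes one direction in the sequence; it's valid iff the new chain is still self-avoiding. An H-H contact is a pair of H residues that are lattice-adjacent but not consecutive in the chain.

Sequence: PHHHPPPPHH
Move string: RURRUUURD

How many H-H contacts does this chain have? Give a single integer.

Positions: [(0, 0), (1, 0), (1, 1), (2, 1), (3, 1), (3, 2), (3, 3), (3, 4), (4, 4), (4, 3)]
No H-H contacts found.

Answer: 0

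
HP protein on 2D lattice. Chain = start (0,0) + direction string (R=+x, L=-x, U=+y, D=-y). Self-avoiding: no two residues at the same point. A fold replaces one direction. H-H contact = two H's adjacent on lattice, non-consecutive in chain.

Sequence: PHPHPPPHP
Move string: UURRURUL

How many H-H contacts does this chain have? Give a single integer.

Positions: [(0, 0), (0, 1), (0, 2), (1, 2), (2, 2), (2, 3), (3, 3), (3, 4), (2, 4)]
No H-H contacts found.

Answer: 0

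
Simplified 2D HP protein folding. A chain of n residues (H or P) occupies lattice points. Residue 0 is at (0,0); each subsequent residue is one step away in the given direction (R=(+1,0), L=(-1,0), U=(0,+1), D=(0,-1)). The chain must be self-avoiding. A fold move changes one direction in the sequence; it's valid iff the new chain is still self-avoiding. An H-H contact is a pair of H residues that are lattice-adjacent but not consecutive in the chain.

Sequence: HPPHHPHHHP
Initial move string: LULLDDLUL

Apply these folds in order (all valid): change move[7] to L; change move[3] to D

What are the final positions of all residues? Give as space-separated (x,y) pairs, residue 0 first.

Answer: (0,0) (-1,0) (-1,1) (-2,1) (-2,0) (-2,-1) (-2,-2) (-3,-2) (-4,-2) (-5,-2)

Derivation:
Initial moves: LULLDDLUL
Fold: move[7]->L => LULLDDLLL (positions: [(0, 0), (-1, 0), (-1, 1), (-2, 1), (-3, 1), (-3, 0), (-3, -1), (-4, -1), (-5, -1), (-6, -1)])
Fold: move[3]->D => LULDDDLLL (positions: [(0, 0), (-1, 0), (-1, 1), (-2, 1), (-2, 0), (-2, -1), (-2, -2), (-3, -2), (-4, -2), (-5, -2)])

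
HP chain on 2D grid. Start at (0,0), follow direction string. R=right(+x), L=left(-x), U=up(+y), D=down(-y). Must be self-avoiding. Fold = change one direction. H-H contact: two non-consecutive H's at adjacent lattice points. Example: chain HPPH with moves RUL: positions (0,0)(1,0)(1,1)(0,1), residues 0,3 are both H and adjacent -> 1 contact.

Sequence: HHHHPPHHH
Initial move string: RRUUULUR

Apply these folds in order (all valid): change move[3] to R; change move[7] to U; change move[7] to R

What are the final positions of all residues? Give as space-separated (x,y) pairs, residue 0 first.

Initial moves: RRUUULUR
Fold: move[3]->R => RRURULUR (positions: [(0, 0), (1, 0), (2, 0), (2, 1), (3, 1), (3, 2), (2, 2), (2, 3), (3, 3)])
Fold: move[7]->U => RRURULUU (positions: [(0, 0), (1, 0), (2, 0), (2, 1), (3, 1), (3, 2), (2, 2), (2, 3), (2, 4)])
Fold: move[7]->R => RRURULUR (positions: [(0, 0), (1, 0), (2, 0), (2, 1), (3, 1), (3, 2), (2, 2), (2, 3), (3, 3)])

Answer: (0,0) (1,0) (2,0) (2,1) (3,1) (3,2) (2,2) (2,3) (3,3)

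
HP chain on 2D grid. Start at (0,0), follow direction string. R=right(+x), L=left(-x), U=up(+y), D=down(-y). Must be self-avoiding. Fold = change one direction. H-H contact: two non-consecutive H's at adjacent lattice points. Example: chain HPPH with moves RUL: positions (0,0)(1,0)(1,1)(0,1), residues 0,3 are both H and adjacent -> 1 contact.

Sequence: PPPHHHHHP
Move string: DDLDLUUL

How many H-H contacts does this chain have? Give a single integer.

Answer: 1

Derivation:
Positions: [(0, 0), (0, -1), (0, -2), (-1, -2), (-1, -3), (-2, -3), (-2, -2), (-2, -1), (-3, -1)]
H-H contact: residue 3 @(-1,-2) - residue 6 @(-2, -2)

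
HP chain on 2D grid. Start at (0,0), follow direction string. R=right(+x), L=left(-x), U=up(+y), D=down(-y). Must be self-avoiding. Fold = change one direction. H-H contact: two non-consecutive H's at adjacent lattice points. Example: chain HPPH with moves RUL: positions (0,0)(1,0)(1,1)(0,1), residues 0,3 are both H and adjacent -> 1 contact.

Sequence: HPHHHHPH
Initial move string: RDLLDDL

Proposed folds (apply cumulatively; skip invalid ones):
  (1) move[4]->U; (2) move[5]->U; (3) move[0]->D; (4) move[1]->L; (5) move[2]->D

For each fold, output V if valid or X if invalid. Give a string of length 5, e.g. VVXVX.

Answer: XXVVV

Derivation:
Initial: RDLLDDL -> [(0, 0), (1, 0), (1, -1), (0, -1), (-1, -1), (-1, -2), (-1, -3), (-2, -3)]
Fold 1: move[4]->U => RDLLUDL INVALID (collision), skipped
Fold 2: move[5]->U => RDLLDUL INVALID (collision), skipped
Fold 3: move[0]->D => DDLLDDL VALID
Fold 4: move[1]->L => DLLLDDL VALID
Fold 5: move[2]->D => DLDLDDL VALID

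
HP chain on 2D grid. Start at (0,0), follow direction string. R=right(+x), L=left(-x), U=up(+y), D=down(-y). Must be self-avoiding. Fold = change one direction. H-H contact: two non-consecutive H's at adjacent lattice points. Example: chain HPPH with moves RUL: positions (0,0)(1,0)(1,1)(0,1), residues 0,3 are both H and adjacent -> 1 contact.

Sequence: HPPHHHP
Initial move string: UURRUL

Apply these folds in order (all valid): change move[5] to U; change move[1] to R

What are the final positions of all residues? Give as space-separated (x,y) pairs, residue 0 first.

Initial moves: UURRUL
Fold: move[5]->U => UURRUU (positions: [(0, 0), (0, 1), (0, 2), (1, 2), (2, 2), (2, 3), (2, 4)])
Fold: move[1]->R => URRRUU (positions: [(0, 0), (0, 1), (1, 1), (2, 1), (3, 1), (3, 2), (3, 3)])

Answer: (0,0) (0,1) (1,1) (2,1) (3,1) (3,2) (3,3)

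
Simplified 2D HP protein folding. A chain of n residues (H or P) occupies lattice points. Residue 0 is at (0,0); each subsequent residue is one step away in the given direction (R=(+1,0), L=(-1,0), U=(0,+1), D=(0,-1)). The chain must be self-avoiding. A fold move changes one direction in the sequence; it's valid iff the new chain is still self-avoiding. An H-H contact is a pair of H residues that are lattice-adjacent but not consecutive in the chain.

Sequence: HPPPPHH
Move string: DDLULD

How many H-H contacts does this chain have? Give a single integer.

Positions: [(0, 0), (0, -1), (0, -2), (-1, -2), (-1, -1), (-2, -1), (-2, -2)]
No H-H contacts found.

Answer: 0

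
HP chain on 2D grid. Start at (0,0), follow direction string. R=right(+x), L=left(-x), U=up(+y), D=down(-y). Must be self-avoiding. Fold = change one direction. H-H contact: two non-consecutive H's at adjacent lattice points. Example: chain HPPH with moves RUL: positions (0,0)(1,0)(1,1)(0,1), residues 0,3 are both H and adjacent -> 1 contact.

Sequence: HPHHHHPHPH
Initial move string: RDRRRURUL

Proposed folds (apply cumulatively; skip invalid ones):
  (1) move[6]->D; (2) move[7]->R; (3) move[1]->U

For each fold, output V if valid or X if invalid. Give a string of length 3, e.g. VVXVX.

Initial: RDRRRURUL -> [(0, 0), (1, 0), (1, -1), (2, -1), (3, -1), (4, -1), (4, 0), (5, 0), (5, 1), (4, 1)]
Fold 1: move[6]->D => RDRRRUDUL INVALID (collision), skipped
Fold 2: move[7]->R => RDRRRURRL INVALID (collision), skipped
Fold 3: move[1]->U => RURRRURUL VALID

Answer: XXV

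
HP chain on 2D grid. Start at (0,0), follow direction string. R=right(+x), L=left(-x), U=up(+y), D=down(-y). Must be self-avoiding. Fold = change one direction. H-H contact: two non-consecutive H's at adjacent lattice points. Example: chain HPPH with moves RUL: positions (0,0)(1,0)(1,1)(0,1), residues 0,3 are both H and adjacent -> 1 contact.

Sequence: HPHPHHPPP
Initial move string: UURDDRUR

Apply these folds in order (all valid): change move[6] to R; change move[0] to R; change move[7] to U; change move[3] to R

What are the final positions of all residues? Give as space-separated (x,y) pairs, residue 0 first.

Initial moves: UURDDRUR
Fold: move[6]->R => UURDDRRR (positions: [(0, 0), (0, 1), (0, 2), (1, 2), (1, 1), (1, 0), (2, 0), (3, 0), (4, 0)])
Fold: move[0]->R => RURDDRRR (positions: [(0, 0), (1, 0), (1, 1), (2, 1), (2, 0), (2, -1), (3, -1), (4, -1), (5, -1)])
Fold: move[7]->U => RURDDRRU (positions: [(0, 0), (1, 0), (1, 1), (2, 1), (2, 0), (2, -1), (3, -1), (4, -1), (4, 0)])
Fold: move[3]->R => RURRDRRU (positions: [(0, 0), (1, 0), (1, 1), (2, 1), (3, 1), (3, 0), (4, 0), (5, 0), (5, 1)])

Answer: (0,0) (1,0) (1,1) (2,1) (3,1) (3,0) (4,0) (5,0) (5,1)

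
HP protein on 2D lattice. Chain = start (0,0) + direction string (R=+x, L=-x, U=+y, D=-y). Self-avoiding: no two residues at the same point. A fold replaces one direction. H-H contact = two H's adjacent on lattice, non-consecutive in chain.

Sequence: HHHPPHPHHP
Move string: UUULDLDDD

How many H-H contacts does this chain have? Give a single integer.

Positions: [(0, 0), (0, 1), (0, 2), (0, 3), (-1, 3), (-1, 2), (-2, 2), (-2, 1), (-2, 0), (-2, -1)]
H-H contact: residue 2 @(0,2) - residue 5 @(-1, 2)

Answer: 1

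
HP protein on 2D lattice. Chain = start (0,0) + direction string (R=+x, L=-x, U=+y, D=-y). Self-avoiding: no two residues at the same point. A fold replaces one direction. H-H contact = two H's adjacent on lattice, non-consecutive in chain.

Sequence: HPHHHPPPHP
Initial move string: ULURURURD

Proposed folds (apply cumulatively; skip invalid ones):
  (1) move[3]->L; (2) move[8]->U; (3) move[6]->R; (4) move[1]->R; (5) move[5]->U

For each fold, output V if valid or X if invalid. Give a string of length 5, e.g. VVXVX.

Answer: VVVVV

Derivation:
Initial: ULURURURD -> [(0, 0), (0, 1), (-1, 1), (-1, 2), (0, 2), (0, 3), (1, 3), (1, 4), (2, 4), (2, 3)]
Fold 1: move[3]->L => ULULURURD VALID
Fold 2: move[8]->U => ULULURURU VALID
Fold 3: move[6]->R => ULULURRRU VALID
Fold 4: move[1]->R => URULURRRU VALID
Fold 5: move[5]->U => URULUURRU VALID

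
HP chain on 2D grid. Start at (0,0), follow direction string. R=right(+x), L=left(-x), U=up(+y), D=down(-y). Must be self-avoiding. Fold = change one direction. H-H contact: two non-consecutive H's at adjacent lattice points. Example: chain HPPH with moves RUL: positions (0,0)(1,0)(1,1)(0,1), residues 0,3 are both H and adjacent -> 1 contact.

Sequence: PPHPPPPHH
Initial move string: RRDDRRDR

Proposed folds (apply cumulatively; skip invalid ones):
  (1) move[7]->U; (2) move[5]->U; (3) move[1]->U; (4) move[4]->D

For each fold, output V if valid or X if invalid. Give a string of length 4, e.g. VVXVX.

Answer: XXXV

Derivation:
Initial: RRDDRRDR -> [(0, 0), (1, 0), (2, 0), (2, -1), (2, -2), (3, -2), (4, -2), (4, -3), (5, -3)]
Fold 1: move[7]->U => RRDDRRDU INVALID (collision), skipped
Fold 2: move[5]->U => RRDDRUDR INVALID (collision), skipped
Fold 3: move[1]->U => RUDDRRDR INVALID (collision), skipped
Fold 4: move[4]->D => RRDDDRDR VALID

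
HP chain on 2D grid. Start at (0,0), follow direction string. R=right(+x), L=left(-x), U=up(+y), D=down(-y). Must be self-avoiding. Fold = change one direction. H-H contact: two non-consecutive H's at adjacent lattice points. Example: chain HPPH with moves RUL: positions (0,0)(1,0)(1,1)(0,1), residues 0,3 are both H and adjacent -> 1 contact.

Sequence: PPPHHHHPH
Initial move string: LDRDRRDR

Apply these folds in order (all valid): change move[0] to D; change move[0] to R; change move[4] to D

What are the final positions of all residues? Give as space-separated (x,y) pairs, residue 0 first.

Answer: (0,0) (1,0) (1,-1) (2,-1) (2,-2) (2,-3) (3,-3) (3,-4) (4,-4)

Derivation:
Initial moves: LDRDRRDR
Fold: move[0]->D => DDRDRRDR (positions: [(0, 0), (0, -1), (0, -2), (1, -2), (1, -3), (2, -3), (3, -3), (3, -4), (4, -4)])
Fold: move[0]->R => RDRDRRDR (positions: [(0, 0), (1, 0), (1, -1), (2, -1), (2, -2), (3, -2), (4, -2), (4, -3), (5, -3)])
Fold: move[4]->D => RDRDDRDR (positions: [(0, 0), (1, 0), (1, -1), (2, -1), (2, -2), (2, -3), (3, -3), (3, -4), (4, -4)])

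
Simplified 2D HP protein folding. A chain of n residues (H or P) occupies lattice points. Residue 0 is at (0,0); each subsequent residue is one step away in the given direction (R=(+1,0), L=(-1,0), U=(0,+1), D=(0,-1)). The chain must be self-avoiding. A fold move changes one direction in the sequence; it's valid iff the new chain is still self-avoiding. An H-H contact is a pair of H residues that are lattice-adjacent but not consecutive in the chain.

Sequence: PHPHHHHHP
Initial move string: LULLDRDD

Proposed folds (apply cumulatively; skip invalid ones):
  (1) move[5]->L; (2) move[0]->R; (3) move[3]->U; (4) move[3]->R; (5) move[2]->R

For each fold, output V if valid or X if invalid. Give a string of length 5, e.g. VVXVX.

Initial: LULLDRDD -> [(0, 0), (-1, 0), (-1, 1), (-2, 1), (-3, 1), (-3, 0), (-2, 0), (-2, -1), (-2, -2)]
Fold 1: move[5]->L => LULLDLDD VALID
Fold 2: move[0]->R => RULLDLDD VALID
Fold 3: move[3]->U => RULUDLDD INVALID (collision), skipped
Fold 4: move[3]->R => RULRDLDD INVALID (collision), skipped
Fold 5: move[2]->R => RURLDLDD INVALID (collision), skipped

Answer: VVXXX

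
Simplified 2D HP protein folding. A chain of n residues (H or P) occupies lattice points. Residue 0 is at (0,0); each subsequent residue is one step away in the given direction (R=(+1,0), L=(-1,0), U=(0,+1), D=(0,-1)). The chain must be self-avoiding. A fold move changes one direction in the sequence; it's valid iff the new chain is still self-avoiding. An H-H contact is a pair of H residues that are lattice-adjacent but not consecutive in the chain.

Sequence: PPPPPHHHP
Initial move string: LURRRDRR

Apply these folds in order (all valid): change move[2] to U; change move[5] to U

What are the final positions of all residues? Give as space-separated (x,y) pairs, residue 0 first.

Initial moves: LURRRDRR
Fold: move[2]->U => LUURRDRR (positions: [(0, 0), (-1, 0), (-1, 1), (-1, 2), (0, 2), (1, 2), (1, 1), (2, 1), (3, 1)])
Fold: move[5]->U => LUURRURR (positions: [(0, 0), (-1, 0), (-1, 1), (-1, 2), (0, 2), (1, 2), (1, 3), (2, 3), (3, 3)])

Answer: (0,0) (-1,0) (-1,1) (-1,2) (0,2) (1,2) (1,3) (2,3) (3,3)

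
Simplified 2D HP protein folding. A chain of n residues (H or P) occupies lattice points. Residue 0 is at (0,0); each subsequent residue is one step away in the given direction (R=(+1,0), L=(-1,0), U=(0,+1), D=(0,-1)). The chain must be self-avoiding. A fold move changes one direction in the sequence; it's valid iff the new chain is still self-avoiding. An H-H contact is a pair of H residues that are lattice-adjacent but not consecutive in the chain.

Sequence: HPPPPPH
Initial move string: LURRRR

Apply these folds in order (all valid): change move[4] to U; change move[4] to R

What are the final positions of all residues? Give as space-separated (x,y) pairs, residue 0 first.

Initial moves: LURRRR
Fold: move[4]->U => LURRUR (positions: [(0, 0), (-1, 0), (-1, 1), (0, 1), (1, 1), (1, 2), (2, 2)])
Fold: move[4]->R => LURRRR (positions: [(0, 0), (-1, 0), (-1, 1), (0, 1), (1, 1), (2, 1), (3, 1)])

Answer: (0,0) (-1,0) (-1,1) (0,1) (1,1) (2,1) (3,1)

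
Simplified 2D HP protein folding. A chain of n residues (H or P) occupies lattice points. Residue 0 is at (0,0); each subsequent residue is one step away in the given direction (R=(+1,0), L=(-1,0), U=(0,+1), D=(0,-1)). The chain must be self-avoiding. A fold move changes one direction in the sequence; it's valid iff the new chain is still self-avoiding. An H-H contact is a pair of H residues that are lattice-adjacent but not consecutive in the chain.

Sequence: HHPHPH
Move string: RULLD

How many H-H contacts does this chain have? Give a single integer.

Positions: [(0, 0), (1, 0), (1, 1), (0, 1), (-1, 1), (-1, 0)]
H-H contact: residue 0 @(0,0) - residue 5 @(-1, 0)
H-H contact: residue 0 @(0,0) - residue 3 @(0, 1)

Answer: 2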